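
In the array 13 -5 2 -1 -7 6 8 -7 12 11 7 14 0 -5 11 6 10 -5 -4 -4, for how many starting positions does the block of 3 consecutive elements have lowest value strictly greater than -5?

4

(13, -5, 2) → min -5
(-5, 2, -1) → min -5
(2, -1, -7) → min -7
(-1, -7, 6) → min -7
(-7, 6, 8) → min -7
(6, 8, -7) → min -7
(8, -7, 12) → min -7
(-7, 12, 11) → min -7
(12, 11, 7) → min 7  > -5 ✓
(11, 7, 14) → min 7  > -5 ✓
(7, 14, 0) → min 0  > -5 ✓
(14, 0, -5) → min -5
(0, -5, 11) → min -5
(-5, 11, 6) → min -5
(11, 6, 10) → min 6  > -5 ✓
(6, 10, -5) → min -5
(10, -5, -4) → min -5
(-5, -4, -4) → min -5
4 windows satisfy the condition.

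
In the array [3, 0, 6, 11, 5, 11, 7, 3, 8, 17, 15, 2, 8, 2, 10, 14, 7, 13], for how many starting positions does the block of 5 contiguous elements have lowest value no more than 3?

13

3 0 6 11 5 → min 0  ≤ 3 ✓
0 6 11 5 11 → min 0  ≤ 3 ✓
6 11 5 11 7 → min 5
11 5 11 7 3 → min 3  ≤ 3 ✓
5 11 7 3 8 → min 3  ≤ 3 ✓
11 7 3 8 17 → min 3  ≤ 3 ✓
7 3 8 17 15 → min 3  ≤ 3 ✓
3 8 17 15 2 → min 2  ≤ 3 ✓
8 17 15 2 8 → min 2  ≤ 3 ✓
17 15 2 8 2 → min 2  ≤ 3 ✓
15 2 8 2 10 → min 2  ≤ 3 ✓
2 8 2 10 14 → min 2  ≤ 3 ✓
8 2 10 14 7 → min 2  ≤ 3 ✓
2 10 14 7 13 → min 2  ≤ 3 ✓
13 windows satisfy the condition.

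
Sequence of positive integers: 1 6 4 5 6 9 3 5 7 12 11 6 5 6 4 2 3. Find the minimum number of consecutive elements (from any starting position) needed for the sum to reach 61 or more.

9

add 1: running sum 1 < 61
add 6: running sum 7 < 61
add 4: running sum 11 < 61
add 5: running sum 16 < 61
add 6: running sum 22 < 61
add 9: running sum 31 < 61
add 3: running sum 34 < 61
add 5: running sum 39 < 61
add 7: running sum 46 < 61
add 12: running sum 58 < 61
add 11: shortest ending here [4, 5, 6, 9, 3, 5, 7, 12, 11] sum 62, len 9
add 6: shortest ending here [5, 6, 9, 3, 5, 7, 12, 11, 6] sum 64, len 9
add 5: shortest ending here [6, 9, 3, 5, 7, 12, 11, 6, 5] sum 64, len 9
add 6: shortest ending here [9, 3, 5, 7, 12, 11, 6, 5, 6] sum 64, len 9
add 4: shortest ending here [9, 3, 5, 7, 12, 11, 6, 5, 6, 4] sum 68, len 10
add 2: shortest ending here [3, 5, 7, 12, 11, 6, 5, 6, 4, 2] sum 61, len 10
add 3: shortest ending here [5, 7, 12, 11, 6, 5, 6, 4, 2, 3] sum 61, len 10
Shortest qualifying length: 9.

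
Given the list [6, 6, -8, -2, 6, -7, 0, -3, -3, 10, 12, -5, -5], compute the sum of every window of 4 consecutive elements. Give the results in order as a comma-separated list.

2, 2, -11, -3, -4, -13, 4, 16, 14, 12

(6, 6, -8, -2) → sum 2
(6, -8, -2, 6) → sum 2
(-8, -2, 6, -7) → sum -11
(-2, 6, -7, 0) → sum -3
(6, -7, 0, -3) → sum -4
(-7, 0, -3, -3) → sum -13
(0, -3, -3, 10) → sum 4
(-3, -3, 10, 12) → sum 16
(-3, 10, 12, -5) → sum 14
(10, 12, -5, -5) → sum 12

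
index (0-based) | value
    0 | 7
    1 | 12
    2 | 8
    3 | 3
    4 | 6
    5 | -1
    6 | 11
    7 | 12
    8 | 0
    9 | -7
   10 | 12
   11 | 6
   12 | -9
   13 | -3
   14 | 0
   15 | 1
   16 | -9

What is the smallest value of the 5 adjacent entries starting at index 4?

-1

Elements at indices 4..8: 6, -1, 11, 12, 0
min(6, -1, 11, 12, 0) = -1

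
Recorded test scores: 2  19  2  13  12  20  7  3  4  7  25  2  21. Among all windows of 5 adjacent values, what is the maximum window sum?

66

[2, 19, 2, 13, 12] → sum 48
[19, 2, 13, 12, 20] → sum 66
[2, 13, 12, 20, 7] → sum 54
[13, 12, 20, 7, 3] → sum 55
[12, 20, 7, 3, 4] → sum 46
[20, 7, 3, 4, 7] → sum 41
[7, 3, 4, 7, 25] → sum 46
[3, 4, 7, 25, 2] → sum 41
[4, 7, 25, 2, 21] → sum 59
Maximum of these is 66.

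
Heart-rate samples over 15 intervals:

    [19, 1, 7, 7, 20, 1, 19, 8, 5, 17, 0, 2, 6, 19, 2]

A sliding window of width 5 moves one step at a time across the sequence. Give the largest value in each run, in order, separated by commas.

20, 20, 20, 20, 20, 19, 19, 17, 17, 19, 19

(19, 1, 7, 7, 20) → max 20
(1, 7, 7, 20, 1) → max 20
(7, 7, 20, 1, 19) → max 20
(7, 20, 1, 19, 8) → max 20
(20, 1, 19, 8, 5) → max 20
(1, 19, 8, 5, 17) → max 19
(19, 8, 5, 17, 0) → max 19
(8, 5, 17, 0, 2) → max 17
(5, 17, 0, 2, 6) → max 17
(17, 0, 2, 6, 19) → max 19
(0, 2, 6, 19, 2) → max 19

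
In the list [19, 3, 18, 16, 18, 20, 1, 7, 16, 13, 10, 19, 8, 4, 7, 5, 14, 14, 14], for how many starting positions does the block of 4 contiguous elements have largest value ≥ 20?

4

[19, 3, 18, 16] → max 19
[3, 18, 16, 18] → max 18
[18, 16, 18, 20] → max 20  ≥ 20 ✓
[16, 18, 20, 1] → max 20  ≥ 20 ✓
[18, 20, 1, 7] → max 20  ≥ 20 ✓
[20, 1, 7, 16] → max 20  ≥ 20 ✓
[1, 7, 16, 13] → max 16
[7, 16, 13, 10] → max 16
[16, 13, 10, 19] → max 19
[13, 10, 19, 8] → max 19
[10, 19, 8, 4] → max 19
[19, 8, 4, 7] → max 19
[8, 4, 7, 5] → max 8
[4, 7, 5, 14] → max 14
[7, 5, 14, 14] → max 14
[5, 14, 14, 14] → max 14
4 windows satisfy the condition.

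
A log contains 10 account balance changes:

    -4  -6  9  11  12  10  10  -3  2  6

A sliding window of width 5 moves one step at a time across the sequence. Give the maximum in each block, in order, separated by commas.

12, 12, 12, 12, 12, 10

[-4, -6, 9, 11, 12] → max 12
[-6, 9, 11, 12, 10] → max 12
[9, 11, 12, 10, 10] → max 12
[11, 12, 10, 10, -3] → max 12
[12, 10, 10, -3, 2] → max 12
[10, 10, -3, 2, 6] → max 10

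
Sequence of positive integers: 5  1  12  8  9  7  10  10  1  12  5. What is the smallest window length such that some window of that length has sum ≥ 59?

8

add 5: running sum 5 < 59
add 1: running sum 6 < 59
add 12: running sum 18 < 59
add 8: running sum 26 < 59
add 9: running sum 35 < 59
add 7: running sum 42 < 59
add 10: running sum 52 < 59
end 7: [5, 1, 12, 8, 9, 7, 10, 10] sum 62, len 8
end 8: [5, 1, 12, 8, 9, 7, 10, 10, 1] sum 63, len 9
end 9: [12, 8, 9, 7, 10, 10, 1, 12] sum 69, len 8
end 10: [8, 9, 7, 10, 10, 1, 12, 5] sum 62, len 8
Shortest qualifying length: 8.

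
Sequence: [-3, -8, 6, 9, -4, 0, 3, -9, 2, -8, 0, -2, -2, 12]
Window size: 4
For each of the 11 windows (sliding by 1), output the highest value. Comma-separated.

-3 -8 6 9 → max 9
-8 6 9 -4 → max 9
6 9 -4 0 → max 9
9 -4 0 3 → max 9
-4 0 3 -9 → max 3
0 3 -9 2 → max 3
3 -9 2 -8 → max 3
-9 2 -8 0 → max 2
2 -8 0 -2 → max 2
-8 0 -2 -2 → max 0
0 -2 -2 12 → max 12

9, 9, 9, 9, 3, 3, 3, 2, 2, 0, 12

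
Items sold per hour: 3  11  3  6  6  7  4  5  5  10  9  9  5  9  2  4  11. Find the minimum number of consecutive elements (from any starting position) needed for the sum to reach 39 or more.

add 3: running sum 3 < 39
add 11: running sum 14 < 39
add 3: running sum 17 < 39
add 6: running sum 23 < 39
add 6: running sum 29 < 39
add 7: running sum 36 < 39
add 4: shortest ending here [3, 11, 3, 6, 6, 7, 4] sum 40, len 7
add 5: shortest ending here [11, 3, 6, 6, 7, 4, 5] sum 42, len 7
add 5: shortest ending here [11, 3, 6, 6, 7, 4, 5, 5] sum 47, len 8
add 10: shortest ending here [6, 6, 7, 4, 5, 5, 10] sum 43, len 7
add 9: shortest ending here [7, 4, 5, 5, 10, 9] sum 40, len 6
add 9: shortest ending here [4, 5, 5, 10, 9, 9] sum 42, len 6
add 5: shortest ending here [5, 5, 10, 9, 9, 5] sum 43, len 6
add 9: shortest ending here [10, 9, 9, 5, 9] sum 42, len 5
add 2: shortest ending here [10, 9, 9, 5, 9, 2] sum 44, len 6
add 4: shortest ending here [10, 9, 9, 5, 9, 2, 4] sum 48, len 7
add 11: shortest ending here [9, 5, 9, 2, 4, 11] sum 40, len 6
Shortest qualifying length: 5.

5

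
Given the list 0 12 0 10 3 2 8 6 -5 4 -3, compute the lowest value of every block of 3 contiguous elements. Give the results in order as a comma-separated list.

0, 0, 0, 2, 2, 2, -5, -5, -5

(0, 12, 0) → min 0
(12, 0, 10) → min 0
(0, 10, 3) → min 0
(10, 3, 2) → min 2
(3, 2, 8) → min 2
(2, 8, 6) → min 2
(8, 6, -5) → min -5
(6, -5, 4) → min -5
(-5, 4, -3) → min -5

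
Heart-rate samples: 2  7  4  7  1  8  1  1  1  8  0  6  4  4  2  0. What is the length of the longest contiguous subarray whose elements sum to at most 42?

Extend to the right; shrink from the left whenever the sum exceeds 42:
[2] sum 2 len 1
[2, 7] sum 9 len 2
[2, 7, 4] sum 13 len 3
[2, 7, 4, 7] sum 20 len 4
[2, 7, 4, 7, 1] sum 21 len 5
[2, 7, 4, 7, 1, 8] sum 29 len 6
[2, 7, 4, 7, 1, 8, 1] sum 30 len 7
[2, 7, 4, 7, 1, 8, 1, 1] sum 31 len 8
[2, 7, 4, 7, 1, 8, 1, 1, 1] sum 32 len 9
[2, 7, 4, 7, 1, 8, 1, 1, 1, 8] sum 40 len 10
[2, 7, 4, 7, 1, 8, 1, 1, 1, 8, 0] sum 40 len 11
[4, 7, 1, 8, 1, 1, 1, 8, 0, 6] sum 37 len 10
[4, 7, 1, 8, 1, 1, 1, 8, 0, 6, 4] sum 41 len 11
[7, 1, 8, 1, 1, 1, 8, 0, 6, 4, 4] sum 41 len 11
[1, 8, 1, 1, 1, 8, 0, 6, 4, 4, 2] sum 36 len 11
[1, 8, 1, 1, 1, 8, 0, 6, 4, 4, 2, 0] sum 36 len 12
Longest length seen: 12.

12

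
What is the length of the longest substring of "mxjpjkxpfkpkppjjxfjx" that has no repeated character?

[m] len 1
[m, x] len 2
[m, x, j] len 3
[m, x, j, p] len 4
[p, j] len 2
[p, j, k] len 3
[p, j, k, x] len 4
[j, k, x, p] len 4
[j, k, x, p, f] len 5
[x, p, f, k] len 4
[f, k, p] len 3
[p, k] len 2
[k, p] len 2
[p] len 1
[p, j] len 2
[j] len 1
[j, x] len 2
[j, x, f] len 3
[x, f, j] len 3
[f, j, x] len 3
Longest all-distinct length: 5.

5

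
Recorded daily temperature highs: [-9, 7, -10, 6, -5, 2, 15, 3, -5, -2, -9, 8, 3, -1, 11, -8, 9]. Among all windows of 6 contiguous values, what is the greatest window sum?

22

(-9, 7, -10, 6, -5, 2) → sum -9
(7, -10, 6, -5, 2, 15) → sum 15
(-10, 6, -5, 2, 15, 3) → sum 11
(6, -5, 2, 15, 3, -5) → sum 16
(-5, 2, 15, 3, -5, -2) → sum 8
(2, 15, 3, -5, -2, -9) → sum 4
(15, 3, -5, -2, -9, 8) → sum 10
(3, -5, -2, -9, 8, 3) → sum -2
(-5, -2, -9, 8, 3, -1) → sum -6
(-2, -9, 8, 3, -1, 11) → sum 10
(-9, 8, 3, -1, 11, -8) → sum 4
(8, 3, -1, 11, -8, 9) → sum 22
Greatest of these is 22.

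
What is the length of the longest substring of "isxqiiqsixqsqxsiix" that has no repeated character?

4

add i: [i] len 1
add s: [i, s] len 2
add x: [i, s, x] len 3
add q: [i, s, x, q] len 4
add i (repeat i, move left end past it): [s, x, q, i] len 4
add i (repeat i, move left end past it): [i] len 1
add q: [i, q] len 2
add s: [i, q, s] len 3
add i (repeat i, move left end past it): [q, s, i] len 3
add x: [q, s, i, x] len 4
add q (repeat q, move left end past it): [s, i, x, q] len 4
add s (repeat s, move left end past it): [i, x, q, s] len 4
add q (repeat q, move left end past it): [s, q] len 2
add x: [s, q, x] len 3
add s (repeat s, move left end past it): [q, x, s] len 3
add i: [q, x, s, i] len 4
add i (repeat i, move left end past it): [i] len 1
add x: [i, x] len 2
Longest all-distinct length: 4.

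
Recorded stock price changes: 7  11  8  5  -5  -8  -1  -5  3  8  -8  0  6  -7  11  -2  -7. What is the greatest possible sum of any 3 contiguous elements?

26

7 11 8 → sum 26
11 8 5 → sum 24
8 5 -5 → sum 8
5 -5 -8 → sum -8
-5 -8 -1 → sum -14
-8 -1 -5 → sum -14
-1 -5 3 → sum -3
-5 3 8 → sum 6
3 8 -8 → sum 3
8 -8 0 → sum 0
-8 0 6 → sum -2
0 6 -7 → sum -1
6 -7 11 → sum 10
-7 11 -2 → sum 2
11 -2 -7 → sum 2
Greatest of these is 26.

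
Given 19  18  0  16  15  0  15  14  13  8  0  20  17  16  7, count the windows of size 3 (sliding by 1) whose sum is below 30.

3

[19, 18, 0] → sum 37
[18, 0, 16] → sum 34
[0, 16, 15] → sum 31
[16, 15, 0] → sum 31
[15, 0, 15] → sum 30
[0, 15, 14] → sum 29  < 30 ✓
[15, 14, 13] → sum 42
[14, 13, 8] → sum 35
[13, 8, 0] → sum 21  < 30 ✓
[8, 0, 20] → sum 28  < 30 ✓
[0, 20, 17] → sum 37
[20, 17, 16] → sum 53
[17, 16, 7] → sum 40
3 windows satisfy the condition.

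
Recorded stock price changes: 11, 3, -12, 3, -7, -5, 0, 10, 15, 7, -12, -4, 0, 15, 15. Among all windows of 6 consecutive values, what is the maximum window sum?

21

[11, 3, -12, 3, -7, -5] → sum -7
[3, -12, 3, -7, -5, 0] → sum -18
[-12, 3, -7, -5, 0, 10] → sum -11
[3, -7, -5, 0, 10, 15] → sum 16
[-7, -5, 0, 10, 15, 7] → sum 20
[-5, 0, 10, 15, 7, -12] → sum 15
[0, 10, 15, 7, -12, -4] → sum 16
[10, 15, 7, -12, -4, 0] → sum 16
[15, 7, -12, -4, 0, 15] → sum 21
[7, -12, -4, 0, 15, 15] → sum 21
Maximum of these is 21.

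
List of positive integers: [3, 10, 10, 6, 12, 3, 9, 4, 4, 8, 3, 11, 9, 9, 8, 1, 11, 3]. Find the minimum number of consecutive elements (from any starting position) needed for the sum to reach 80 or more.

add 3: running sum 3 < 80
add 10: running sum 13 < 80
add 10: running sum 23 < 80
add 6: running sum 29 < 80
add 12: running sum 41 < 80
add 3: running sum 44 < 80
add 9: running sum 53 < 80
add 4: running sum 57 < 80
add 4: running sum 61 < 80
add 8: running sum 69 < 80
add 3: running sum 72 < 80
add 11: shortest ending here [10, 10, 6, 12, 3, 9, 4, 4, 8, 3, 11] sum 80, len 11
add 9: shortest ending here [10, 10, 6, 12, 3, 9, 4, 4, 8, 3, 11, 9] sum 89, len 12
add 9: shortest ending here [10, 6, 12, 3, 9, 4, 4, 8, 3, 11, 9, 9] sum 88, len 12
add 8: shortest ending here [12, 3, 9, 4, 4, 8, 3, 11, 9, 9, 8] sum 80, len 11
add 1: shortest ending here [12, 3, 9, 4, 4, 8, 3, 11, 9, 9, 8, 1] sum 81, len 12
add 11: shortest ending here [3, 9, 4, 4, 8, 3, 11, 9, 9, 8, 1, 11] sum 80, len 12
add 3: shortest ending here [9, 4, 4, 8, 3, 11, 9, 9, 8, 1, 11, 3] sum 80, len 12
Shortest qualifying length: 11.

11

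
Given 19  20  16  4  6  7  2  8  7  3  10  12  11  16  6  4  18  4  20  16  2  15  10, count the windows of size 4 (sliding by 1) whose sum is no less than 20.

(19, 20, 16, 4) → sum 59  ≥ 20 ✓
(20, 16, 4, 6) → sum 46  ≥ 20 ✓
(16, 4, 6, 7) → sum 33  ≥ 20 ✓
(4, 6, 7, 2) → sum 19
(6, 7, 2, 8) → sum 23  ≥ 20 ✓
(7, 2, 8, 7) → sum 24  ≥ 20 ✓
(2, 8, 7, 3) → sum 20  ≥ 20 ✓
(8, 7, 3, 10) → sum 28  ≥ 20 ✓
(7, 3, 10, 12) → sum 32  ≥ 20 ✓
(3, 10, 12, 11) → sum 36  ≥ 20 ✓
(10, 12, 11, 16) → sum 49  ≥ 20 ✓
(12, 11, 16, 6) → sum 45  ≥ 20 ✓
(11, 16, 6, 4) → sum 37  ≥ 20 ✓
(16, 6, 4, 18) → sum 44  ≥ 20 ✓
(6, 4, 18, 4) → sum 32  ≥ 20 ✓
(4, 18, 4, 20) → sum 46  ≥ 20 ✓
(18, 4, 20, 16) → sum 58  ≥ 20 ✓
(4, 20, 16, 2) → sum 42  ≥ 20 ✓
(20, 16, 2, 15) → sum 53  ≥ 20 ✓
(16, 2, 15, 10) → sum 43  ≥ 20 ✓
19 windows satisfy the condition.

19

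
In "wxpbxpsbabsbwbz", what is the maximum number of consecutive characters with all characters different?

[w] len 1
[w, x] len 2
[w, x, p] len 3
[w, x, p, b] len 4
[p, b, x] len 3
[b, x, p] len 3
[b, x, p, s] len 4
[x, p, s, b] len 4
[x, p, s, b, a] len 5
[a, b] len 2
[a, b, s] len 3
[s, b] len 2
[s, b, w] len 3
[w, b] len 2
[w, b, z] len 3
Longest all-distinct length: 5.

5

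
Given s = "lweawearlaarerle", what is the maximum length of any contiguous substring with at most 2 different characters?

add l: window [l] (1 distinct), len 1
add w: window [l, w] (2 distinct), len 2
add e: window [w, e] (2 distinct), len 2
add a: window [e, a] (2 distinct), len 2
add w: window [a, w] (2 distinct), len 2
add e: window [w, e] (2 distinct), len 2
add a: window [e, a] (2 distinct), len 2
add r: window [a, r] (2 distinct), len 2
add l: window [r, l] (2 distinct), len 2
add a: window [l, a] (2 distinct), len 2
add a: window [l, a, a] (2 distinct), len 3
add r: window [a, a, r] (2 distinct), len 3
add e: window [r, e] (2 distinct), len 2
add r: window [r, e, r] (2 distinct), len 3
add l: window [r, l] (2 distinct), len 2
add e: window [l, e] (2 distinct), len 2
Longest length with ≤2 distinct: 3.

3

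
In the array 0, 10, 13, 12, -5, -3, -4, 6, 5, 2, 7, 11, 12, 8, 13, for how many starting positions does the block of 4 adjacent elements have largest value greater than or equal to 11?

(0, 10, 13, 12) → max 13  ≥ 11 ✓
(10, 13, 12, -5) → max 13  ≥ 11 ✓
(13, 12, -5, -3) → max 13  ≥ 11 ✓
(12, -5, -3, -4) → max 12  ≥ 11 ✓
(-5, -3, -4, 6) → max 6
(-3, -4, 6, 5) → max 6
(-4, 6, 5, 2) → max 6
(6, 5, 2, 7) → max 7
(5, 2, 7, 11) → max 11  ≥ 11 ✓
(2, 7, 11, 12) → max 12  ≥ 11 ✓
(7, 11, 12, 8) → max 12  ≥ 11 ✓
(11, 12, 8, 13) → max 13  ≥ 11 ✓
8 windows satisfy the condition.

8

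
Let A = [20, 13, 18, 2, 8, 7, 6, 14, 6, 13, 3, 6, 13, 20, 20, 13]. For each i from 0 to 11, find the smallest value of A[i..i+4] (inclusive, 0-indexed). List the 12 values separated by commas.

2, 2, 2, 2, 6, 6, 3, 3, 3, 3, 3, 6

Sliding a size-5 window across the 16 values:
[20, 13, 18, 2, 8] → min 2
[13, 18, 2, 8, 7] → min 2
[18, 2, 8, 7, 6] → min 2
[2, 8, 7, 6, 14] → min 2
[8, 7, 6, 14, 6] → min 6
[7, 6, 14, 6, 13] → min 6
[6, 14, 6, 13, 3] → min 3
[14, 6, 13, 3, 6] → min 3
[6, 13, 3, 6, 13] → min 3
[13, 3, 6, 13, 20] → min 3
[3, 6, 13, 20, 20] → min 3
[6, 13, 20, 20, 13] → min 6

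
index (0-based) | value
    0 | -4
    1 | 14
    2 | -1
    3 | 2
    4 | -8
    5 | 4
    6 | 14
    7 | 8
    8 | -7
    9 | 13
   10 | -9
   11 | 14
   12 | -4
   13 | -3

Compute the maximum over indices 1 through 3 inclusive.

14

Elements at indices 1..3: 14, -1, 2
max(14, -1, 2) = 14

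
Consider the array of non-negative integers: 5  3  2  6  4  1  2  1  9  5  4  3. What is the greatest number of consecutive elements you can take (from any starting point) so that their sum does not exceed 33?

9

add 5: [5] sum 5, len 1
add 3: [5, 3] sum 8, len 2
add 2: [5, 3, 2] sum 10, len 3
add 6: [5, 3, 2, 6] sum 16, len 4
add 4: [5, 3, 2, 6, 4] sum 20, len 5
add 1: [5, 3, 2, 6, 4, 1] sum 21, len 6
add 2: [5, 3, 2, 6, 4, 1, 2] sum 23, len 7
add 1: [5, 3, 2, 6, 4, 1, 2, 1] sum 24, len 8
add 9: [5, 3, 2, 6, 4, 1, 2, 1, 9] sum 33, len 9
add 5: [3, 2, 6, 4, 1, 2, 1, 9, 5] sum 33, len 9
add 4: [6, 4, 1, 2, 1, 9, 5, 4] sum 32, len 8
add 3: [4, 1, 2, 1, 9, 5, 4, 3] sum 29, len 8
Longest length seen: 9.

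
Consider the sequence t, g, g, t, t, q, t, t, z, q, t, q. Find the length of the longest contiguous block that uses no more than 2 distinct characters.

[t] 1 distinct, len 1
[t, g] 2 distinct, len 2
[t, g, g] 2 distinct, len 3
[t, g, g, t] 2 distinct, len 4
[t, g, g, t, t] 2 distinct, len 5
[t, t, q] 2 distinct, len 3
[t, t, q, t] 2 distinct, len 4
[t, t, q, t, t] 2 distinct, len 5
[t, t, z] 2 distinct, len 3
[z, q] 2 distinct, len 2
[q, t] 2 distinct, len 2
[q, t, q] 2 distinct, len 3
Longest length with ≤2 distinct: 5.

5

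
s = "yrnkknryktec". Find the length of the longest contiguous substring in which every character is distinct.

7

add y: [y] len 1
add r: [y, r] len 2
add n: [y, r, n] len 3
add k: [y, r, n, k] len 4
add k (repeat k, move left end past it): [k] len 1
add n: [k, n] len 2
add r: [k, n, r] len 3
add y: [k, n, r, y] len 4
add k (repeat k, move left end past it): [n, r, y, k] len 4
add t: [n, r, y, k, t] len 5
add e: [n, r, y, k, t, e] len 6
add c: [n, r, y, k, t, e, c] len 7
Longest all-distinct length: 7.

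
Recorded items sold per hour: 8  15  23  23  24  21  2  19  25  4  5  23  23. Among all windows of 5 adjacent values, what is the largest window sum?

Each size-5 window and its sum:
8 15 23 23 24 → sum 93
15 23 23 24 21 → sum 106
23 23 24 21 2 → sum 93
23 24 21 2 19 → sum 89
24 21 2 19 25 → sum 91
21 2 19 25 4 → sum 71
2 19 25 4 5 → sum 55
19 25 4 5 23 → sum 76
25 4 5 23 23 → sum 80
Largest of these is 106.

106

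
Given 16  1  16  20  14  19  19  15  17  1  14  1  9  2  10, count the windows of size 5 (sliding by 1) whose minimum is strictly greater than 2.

[16, 1, 16, 20, 14] → min 1
[1, 16, 20, 14, 19] → min 1
[16, 20, 14, 19, 19] → min 14  > 2 ✓
[20, 14, 19, 19, 15] → min 14  > 2 ✓
[14, 19, 19, 15, 17] → min 14  > 2 ✓
[19, 19, 15, 17, 1] → min 1
[19, 15, 17, 1, 14] → min 1
[15, 17, 1, 14, 1] → min 1
[17, 1, 14, 1, 9] → min 1
[1, 14, 1, 9, 2] → min 1
[14, 1, 9, 2, 10] → min 1
3 windows satisfy the condition.

3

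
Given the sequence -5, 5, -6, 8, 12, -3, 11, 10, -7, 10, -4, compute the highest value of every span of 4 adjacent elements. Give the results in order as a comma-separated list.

[-5, 5, -6, 8] → max 8
[5, -6, 8, 12] → max 12
[-6, 8, 12, -3] → max 12
[8, 12, -3, 11] → max 12
[12, -3, 11, 10] → max 12
[-3, 11, 10, -7] → max 11
[11, 10, -7, 10] → max 11
[10, -7, 10, -4] → max 10

8, 12, 12, 12, 12, 11, 11, 10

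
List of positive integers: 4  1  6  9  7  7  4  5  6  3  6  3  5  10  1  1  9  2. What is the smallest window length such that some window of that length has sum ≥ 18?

add 4: running sum 4 < 18
add 1: running sum 5 < 18
add 6: running sum 11 < 18
end 3: [4, 1, 6, 9] sum 20, len 4
end 4: [6, 9, 7] sum 22, len 3
end 5: [9, 7, 7] sum 23, len 3
end 6: [7, 7, 4] sum 18, len 3
end 7: [7, 7, 4, 5] sum 23, len 4
end 8: [7, 4, 5, 6] sum 22, len 4
end 9: [4, 5, 6, 3] sum 18, len 4
end 10: [5, 6, 3, 6] sum 20, len 4
end 11: [6, 3, 6, 3] sum 18, len 4
end 12: [6, 3, 6, 3, 5] sum 23, len 5
end 13: [3, 5, 10] sum 18, len 3
end 14: [3, 5, 10, 1] sum 19, len 4
end 15: [3, 5, 10, 1, 1] sum 20, len 5
end 16: [10, 1, 1, 9] sum 21, len 4
end 17: [10, 1, 1, 9, 2] sum 23, len 5
Shortest qualifying length: 3.

3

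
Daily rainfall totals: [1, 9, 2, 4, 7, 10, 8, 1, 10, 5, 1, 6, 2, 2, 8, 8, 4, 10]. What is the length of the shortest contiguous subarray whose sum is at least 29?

4

Extend right; whenever the sum reaches 29, record the length and shrink from the left:
add 1: running sum 1 < 29
add 9: running sum 10 < 29
add 2: running sum 12 < 29
add 4: running sum 16 < 29
add 7: running sum 23 < 29
add 10: shortest ending here [9, 2, 4, 7, 10] sum 32, len 5
add 8: shortest ending here [4, 7, 10, 8] sum 29, len 4
add 1: shortest ending here [4, 7, 10, 8, 1] sum 30, len 5
add 10: shortest ending here [10, 8, 1, 10] sum 29, len 4
add 5: shortest ending here [10, 8, 1, 10, 5] sum 34, len 5
add 1: shortest ending here [10, 8, 1, 10, 5, 1] sum 35, len 6
add 6: shortest ending here [8, 1, 10, 5, 1, 6] sum 31, len 6
add 2: shortest ending here [8, 1, 10, 5, 1, 6, 2] sum 33, len 7
add 2: shortest ending here [8, 1, 10, 5, 1, 6, 2, 2] sum 35, len 8
add 8: shortest ending here [10, 5, 1, 6, 2, 2, 8] sum 34, len 7
add 8: shortest ending here [5, 1, 6, 2, 2, 8, 8] sum 32, len 7
add 4: shortest ending here [6, 2, 2, 8, 8, 4] sum 30, len 6
add 10: shortest ending here [8, 8, 4, 10] sum 30, len 4
Shortest qualifying length: 4.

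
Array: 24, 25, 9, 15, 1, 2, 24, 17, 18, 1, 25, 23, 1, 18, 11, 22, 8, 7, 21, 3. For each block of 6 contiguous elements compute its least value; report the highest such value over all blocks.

7

Window mins for each of the 15 positions:
24 25 9 15 1 2 → min 1
25 9 15 1 2 24 → min 1
9 15 1 2 24 17 → min 1
15 1 2 24 17 18 → min 1
1 2 24 17 18 1 → min 1
2 24 17 18 1 25 → min 1
24 17 18 1 25 23 → min 1
17 18 1 25 23 1 → min 1
18 1 25 23 1 18 → min 1
1 25 23 1 18 11 → min 1
25 23 1 18 11 22 → min 1
23 1 18 11 22 8 → min 1
1 18 11 22 8 7 → min 1
18 11 22 8 7 21 → min 7
11 22 8 7 21 3 → min 3
Highest of these is 7.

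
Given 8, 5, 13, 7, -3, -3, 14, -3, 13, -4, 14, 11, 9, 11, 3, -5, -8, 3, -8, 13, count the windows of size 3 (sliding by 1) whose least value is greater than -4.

10

[8, 5, 13] → min 5  > -4 ✓
[5, 13, 7] → min 5  > -4 ✓
[13, 7, -3] → min -3  > -4 ✓
[7, -3, -3] → min -3  > -4 ✓
[-3, -3, 14] → min -3  > -4 ✓
[-3, 14, -3] → min -3  > -4 ✓
[14, -3, 13] → min -3  > -4 ✓
[-3, 13, -4] → min -4
[13, -4, 14] → min -4
[-4, 14, 11] → min -4
[14, 11, 9] → min 9  > -4 ✓
[11, 9, 11] → min 9  > -4 ✓
[9, 11, 3] → min 3  > -4 ✓
[11, 3, -5] → min -5
[3, -5, -8] → min -8
[-5, -8, 3] → min -8
[-8, 3, -8] → min -8
[3, -8, 13] → min -8
10 windows satisfy the condition.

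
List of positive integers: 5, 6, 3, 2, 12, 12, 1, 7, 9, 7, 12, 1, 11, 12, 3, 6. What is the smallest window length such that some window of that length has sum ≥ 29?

4

add 5: running sum 5 < 29
add 6: running sum 11 < 29
add 3: running sum 14 < 29
add 2: running sum 16 < 29
add 12: running sum 28 < 29
add 12: shortest ending here [3, 2, 12, 12] sum 29, len 4
add 1: shortest ending here [3, 2, 12, 12, 1] sum 30, len 5
add 7: shortest ending here [12, 12, 1, 7] sum 32, len 4
add 9: shortest ending here [12, 1, 7, 9] sum 29, len 4
add 7: shortest ending here [12, 1, 7, 9, 7] sum 36, len 5
add 12: shortest ending here [7, 9, 7, 12] sum 35, len 4
add 1: shortest ending here [9, 7, 12, 1] sum 29, len 4
add 11: shortest ending here [7, 12, 1, 11] sum 31, len 4
add 12: shortest ending here [12, 1, 11, 12] sum 36, len 4
add 3: shortest ending here [12, 1, 11, 12, 3] sum 39, len 5
add 6: shortest ending here [11, 12, 3, 6] sum 32, len 4
Shortest qualifying length: 4.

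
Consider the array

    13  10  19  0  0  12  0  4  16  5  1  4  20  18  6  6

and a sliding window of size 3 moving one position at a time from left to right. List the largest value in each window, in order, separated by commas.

[13, 10, 19] → max 19
[10, 19, 0] → max 19
[19, 0, 0] → max 19
[0, 0, 12] → max 12
[0, 12, 0] → max 12
[12, 0, 4] → max 12
[0, 4, 16] → max 16
[4, 16, 5] → max 16
[16, 5, 1] → max 16
[5, 1, 4] → max 5
[1, 4, 20] → max 20
[4, 20, 18] → max 20
[20, 18, 6] → max 20
[18, 6, 6] → max 18

19, 19, 19, 12, 12, 12, 16, 16, 16, 5, 20, 20, 20, 18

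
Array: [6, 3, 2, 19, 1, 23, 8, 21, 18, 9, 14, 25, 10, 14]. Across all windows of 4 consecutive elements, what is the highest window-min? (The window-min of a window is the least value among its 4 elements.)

10

(6, 3, 2, 19) → min 2
(3, 2, 19, 1) → min 1
(2, 19, 1, 23) → min 1
(19, 1, 23, 8) → min 1
(1, 23, 8, 21) → min 1
(23, 8, 21, 18) → min 8
(8, 21, 18, 9) → min 8
(21, 18, 9, 14) → min 9
(18, 9, 14, 25) → min 9
(9, 14, 25, 10) → min 9
(14, 25, 10, 14) → min 10
Highest of these is 10.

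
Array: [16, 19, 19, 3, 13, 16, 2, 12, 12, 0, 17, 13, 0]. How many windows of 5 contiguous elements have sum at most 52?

4

(16, 19, 19, 3, 13) → sum 70
(19, 19, 3, 13, 16) → sum 70
(19, 3, 13, 16, 2) → sum 53
(3, 13, 16, 2, 12) → sum 46  ≤ 52 ✓
(13, 16, 2, 12, 12) → sum 55
(16, 2, 12, 12, 0) → sum 42  ≤ 52 ✓
(2, 12, 12, 0, 17) → sum 43  ≤ 52 ✓
(12, 12, 0, 17, 13) → sum 54
(12, 0, 17, 13, 0) → sum 42  ≤ 52 ✓
4 windows satisfy the condition.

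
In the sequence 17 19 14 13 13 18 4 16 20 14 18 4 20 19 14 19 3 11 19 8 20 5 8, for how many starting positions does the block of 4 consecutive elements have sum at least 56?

11

(17, 19, 14, 13) → sum 63  ≥ 56 ✓
(19, 14, 13, 13) → sum 59  ≥ 56 ✓
(14, 13, 13, 18) → sum 58  ≥ 56 ✓
(13, 13, 18, 4) → sum 48
(13, 18, 4, 16) → sum 51
(18, 4, 16, 20) → sum 58  ≥ 56 ✓
(4, 16, 20, 14) → sum 54
(16, 20, 14, 18) → sum 68  ≥ 56 ✓
(20, 14, 18, 4) → sum 56  ≥ 56 ✓
(14, 18, 4, 20) → sum 56  ≥ 56 ✓
(18, 4, 20, 19) → sum 61  ≥ 56 ✓
(4, 20, 19, 14) → sum 57  ≥ 56 ✓
(20, 19, 14, 19) → sum 72  ≥ 56 ✓
(19, 14, 19, 3) → sum 55
(14, 19, 3, 11) → sum 47
(19, 3, 11, 19) → sum 52
(3, 11, 19, 8) → sum 41
(11, 19, 8, 20) → sum 58  ≥ 56 ✓
(19, 8, 20, 5) → sum 52
(8, 20, 5, 8) → sum 41
11 windows satisfy the condition.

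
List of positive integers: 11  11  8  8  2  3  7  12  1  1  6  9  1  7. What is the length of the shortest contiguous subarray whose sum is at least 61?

8

Extend right; whenever the sum reaches 61, record the length and shrink from the left:
add 11: running sum 11 < 61
add 11: running sum 22 < 61
add 8: running sum 30 < 61
add 8: running sum 38 < 61
add 2: running sum 40 < 61
add 3: running sum 43 < 61
add 7: running sum 50 < 61
add 12: shortest ending here [11, 11, 8, 8, 2, 3, 7, 12] sum 62, len 8
add 1: shortest ending here [11, 11, 8, 8, 2, 3, 7, 12, 1] sum 63, len 9
add 1: shortest ending here [11, 11, 8, 8, 2, 3, 7, 12, 1, 1] sum 64, len 10
add 6: shortest ending here [11, 11, 8, 8, 2, 3, 7, 12, 1, 1, 6] sum 70, len 11
add 9: shortest ending here [11, 8, 8, 2, 3, 7, 12, 1, 1, 6, 9] sum 68, len 11
add 1: shortest ending here [11, 8, 8, 2, 3, 7, 12, 1, 1, 6, 9, 1] sum 69, len 12
add 7: shortest ending here [8, 8, 2, 3, 7, 12, 1, 1, 6, 9, 1, 7] sum 65, len 12
Shortest qualifying length: 8.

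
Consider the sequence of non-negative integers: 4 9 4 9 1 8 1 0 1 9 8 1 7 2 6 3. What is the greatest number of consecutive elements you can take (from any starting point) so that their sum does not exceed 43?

Extend to the right; shrink from the left whenever the sum exceeds 43:
[4] sum 4 len 1
[4, 9] sum 13 len 2
[4, 9, 4] sum 17 len 3
[4, 9, 4, 9] sum 26 len 4
[4, 9, 4, 9, 1] sum 27 len 5
[4, 9, 4, 9, 1, 8] sum 35 len 6
[4, 9, 4, 9, 1, 8, 1] sum 36 len 7
[4, 9, 4, 9, 1, 8, 1, 0] sum 36 len 8
[4, 9, 4, 9, 1, 8, 1, 0, 1] sum 37 len 9
[9, 4, 9, 1, 8, 1, 0, 1, 9] sum 42 len 9
[4, 9, 1, 8, 1, 0, 1, 9, 8] sum 41 len 9
[4, 9, 1, 8, 1, 0, 1, 9, 8, 1] sum 42 len 10
[1, 8, 1, 0, 1, 9, 8, 1, 7] sum 36 len 9
[1, 8, 1, 0, 1, 9, 8, 1, 7, 2] sum 38 len 10
[8, 1, 0, 1, 9, 8, 1, 7, 2, 6] sum 43 len 10
[1, 0, 1, 9, 8, 1, 7, 2, 6, 3] sum 38 len 10
Longest length seen: 10.

10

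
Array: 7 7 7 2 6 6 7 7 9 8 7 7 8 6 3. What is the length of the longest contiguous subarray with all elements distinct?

4

add 7: [7] len 1
add 7 (repeat 7, move left end past it): [7] len 1
add 7 (repeat 7, move left end past it): [7] len 1
add 2: [7, 2] len 2
add 6: [7, 2, 6] len 3
add 6 (repeat 6, move left end past it): [6] len 1
add 7: [6, 7] len 2
add 7 (repeat 7, move left end past it): [7] len 1
add 9: [7, 9] len 2
add 8: [7, 9, 8] len 3
add 7 (repeat 7, move left end past it): [9, 8, 7] len 3
add 7 (repeat 7, move left end past it): [7] len 1
add 8: [7, 8] len 2
add 6: [7, 8, 6] len 3
add 3: [7, 8, 6, 3] len 4
Longest all-distinct length: 4.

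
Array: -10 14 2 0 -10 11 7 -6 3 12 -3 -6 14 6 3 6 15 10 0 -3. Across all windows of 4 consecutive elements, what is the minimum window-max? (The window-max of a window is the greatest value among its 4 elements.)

11

Each size-4 window and its max:
(-10, 14, 2, 0) → max 14
(14, 2, 0, -10) → max 14
(2, 0, -10, 11) → max 11
(0, -10, 11, 7) → max 11
(-10, 11, 7, -6) → max 11
(11, 7, -6, 3) → max 11
(7, -6, 3, 12) → max 12
(-6, 3, 12, -3) → max 12
(3, 12, -3, -6) → max 12
(12, -3, -6, 14) → max 14
(-3, -6, 14, 6) → max 14
(-6, 14, 6, 3) → max 14
(14, 6, 3, 6) → max 14
(6, 3, 6, 15) → max 15
(3, 6, 15, 10) → max 15
(6, 15, 10, 0) → max 15
(15, 10, 0, -3) → max 15
Minimum of these is 11.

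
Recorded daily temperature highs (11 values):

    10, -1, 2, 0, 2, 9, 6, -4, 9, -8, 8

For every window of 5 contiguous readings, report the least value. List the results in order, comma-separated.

Sliding a size-5 window across the 11 values:
10 -1 2 0 2 → min -1
-1 2 0 2 9 → min -1
2 0 2 9 6 → min 0
0 2 9 6 -4 → min -4
2 9 6 -4 9 → min -4
9 6 -4 9 -8 → min -8
6 -4 9 -8 8 → min -8

-1, -1, 0, -4, -4, -8, -8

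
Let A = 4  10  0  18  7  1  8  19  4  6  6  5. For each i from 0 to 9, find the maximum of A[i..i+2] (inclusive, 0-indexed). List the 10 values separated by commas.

10, 18, 18, 18, 8, 19, 19, 19, 6, 6

4 10 0 → max 10
10 0 18 → max 18
0 18 7 → max 18
18 7 1 → max 18
7 1 8 → max 8
1 8 19 → max 19
8 19 4 → max 19
19 4 6 → max 19
4 6 6 → max 6
6 6 5 → max 6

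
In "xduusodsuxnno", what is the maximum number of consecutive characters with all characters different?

6

[x] len 1
[x, d] len 2
[x, d, u] len 3
[u] len 1
[u, s] len 2
[u, s, o] len 3
[u, s, o, d] len 4
[o, d, s] len 3
[o, d, s, u] len 4
[o, d, s, u, x] len 5
[o, d, s, u, x, n] len 6
[n] len 1
[n, o] len 2
Longest all-distinct length: 6.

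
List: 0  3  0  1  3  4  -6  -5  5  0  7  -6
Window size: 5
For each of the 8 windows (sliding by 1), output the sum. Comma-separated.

7, 11, 2, -3, 1, -2, 1, 1

Sliding a size-5 window across the 12 values:
[0, 3, 0, 1, 3] → sum 7
[3, 0, 1, 3, 4] → sum 11
[0, 1, 3, 4, -6] → sum 2
[1, 3, 4, -6, -5] → sum -3
[3, 4, -6, -5, 5] → sum 1
[4, -6, -5, 5, 0] → sum -2
[-6, -5, 5, 0, 7] → sum 1
[-5, 5, 0, 7, -6] → sum 1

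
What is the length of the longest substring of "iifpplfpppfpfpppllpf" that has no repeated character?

3

[i] len 1
[i] len 1
[i, f] len 2
[i, f, p] len 3
[p] len 1
[p, l] len 2
[p, l, f] len 3
[l, f, p] len 3
[p] len 1
[p] len 1
[p, f] len 2
[f, p] len 2
[p, f] len 2
[f, p] len 2
[p] len 1
[p] len 1
[p, l] len 2
[l] len 1
[l, p] len 2
[l, p, f] len 3
Longest all-distinct length: 3.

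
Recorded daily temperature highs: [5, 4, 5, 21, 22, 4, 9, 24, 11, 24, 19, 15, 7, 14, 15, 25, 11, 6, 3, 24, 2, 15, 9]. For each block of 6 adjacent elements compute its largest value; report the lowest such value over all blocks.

22

[5, 4, 5, 21, 22, 4] → max 22
[4, 5, 21, 22, 4, 9] → max 22
[5, 21, 22, 4, 9, 24] → max 24
[21, 22, 4, 9, 24, 11] → max 24
[22, 4, 9, 24, 11, 24] → max 24
[4, 9, 24, 11, 24, 19] → max 24
[9, 24, 11, 24, 19, 15] → max 24
[24, 11, 24, 19, 15, 7] → max 24
[11, 24, 19, 15, 7, 14] → max 24
[24, 19, 15, 7, 14, 15] → max 24
[19, 15, 7, 14, 15, 25] → max 25
[15, 7, 14, 15, 25, 11] → max 25
[7, 14, 15, 25, 11, 6] → max 25
[14, 15, 25, 11, 6, 3] → max 25
[15, 25, 11, 6, 3, 24] → max 25
[25, 11, 6, 3, 24, 2] → max 25
[11, 6, 3, 24, 2, 15] → max 24
[6, 3, 24, 2, 15, 9] → max 24
Lowest of these is 22.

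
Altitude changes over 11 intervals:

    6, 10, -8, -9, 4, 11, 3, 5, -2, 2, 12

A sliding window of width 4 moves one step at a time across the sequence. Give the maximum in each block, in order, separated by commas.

10, 10, 11, 11, 11, 11, 5, 12

6 10 -8 -9 → max 10
10 -8 -9 4 → max 10
-8 -9 4 11 → max 11
-9 4 11 3 → max 11
4 11 3 5 → max 11
11 3 5 -2 → max 11
3 5 -2 2 → max 5
5 -2 2 12 → max 12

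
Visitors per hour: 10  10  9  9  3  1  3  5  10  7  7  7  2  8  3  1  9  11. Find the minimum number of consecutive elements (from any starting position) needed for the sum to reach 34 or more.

Extend right; whenever the sum reaches 34, record the length and shrink from the left:
add 10: running sum 10 < 34
add 10: running sum 20 < 34
add 9: running sum 29 < 34
end 3: [10, 10, 9, 9] sum 38, len 4
end 4: [10, 10, 9, 9, 3] sum 41, len 5
end 5: [10, 10, 9, 9, 3, 1] sum 42, len 6
end 6: [10, 9, 9, 3, 1, 3] sum 35, len 6
end 7: [10, 9, 9, 3, 1, 3, 5] sum 40, len 7
end 8: [9, 9, 3, 1, 3, 5, 10] sum 40, len 7
end 9: [9, 3, 1, 3, 5, 10, 7] sum 38, len 7
end 10: [3, 1, 3, 5, 10, 7, 7] sum 36, len 7
end 11: [5, 10, 7, 7, 7] sum 36, len 5
end 12: [5, 10, 7, 7, 7, 2] sum 38, len 6
end 13: [10, 7, 7, 7, 2, 8] sum 41, len 6
end 14: [7, 7, 7, 2, 8, 3] sum 34, len 6
end 15: [7, 7, 7, 2, 8, 3, 1] sum 35, len 7
end 16: [7, 7, 2, 8, 3, 1, 9] sum 37, len 7
end 17: [2, 8, 3, 1, 9, 11] sum 34, len 6
Shortest qualifying length: 4.

4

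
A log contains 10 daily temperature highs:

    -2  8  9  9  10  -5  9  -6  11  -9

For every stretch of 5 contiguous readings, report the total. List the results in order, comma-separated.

34, 31, 32, 17, 19, 0

Sliding a size-5 window across the 10 values:
-2 8 9 9 10 → sum 34
8 9 9 10 -5 → sum 31
9 9 10 -5 9 → sum 32
9 10 -5 9 -6 → sum 17
10 -5 9 -6 11 → sum 19
-5 9 -6 11 -9 → sum 0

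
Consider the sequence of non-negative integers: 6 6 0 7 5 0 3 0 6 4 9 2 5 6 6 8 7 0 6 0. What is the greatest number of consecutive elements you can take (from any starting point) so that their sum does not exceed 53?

→ 6: sum 6, len 1
→ 6: sum 12, len 2
→ 0: sum 12, len 3
→ 7: sum 19, len 4
→ 5: sum 24, len 5
→ 0: sum 24, len 6
→ 3: sum 27, len 7
→ 0: sum 27, len 8
→ 6: sum 33, len 9
→ 4: sum 37, len 10
→ 9: sum 46, len 11
→ 2: sum 48, len 12
→ 5: sum 53, len 13
→ 6 (dropped 6): sum 53, len 13
→ 6 (dropped 6): sum 53, len 13
→ 8 (dropped 0, 7, 5): sum 49, len 11
→ 7 (dropped 0, 3): sum 53, len 10
→ 0: sum 53, len 11
→ 6 (dropped 0, 6): sum 53, len 10
→ 0: sum 53, len 11
Longest length seen: 13.

13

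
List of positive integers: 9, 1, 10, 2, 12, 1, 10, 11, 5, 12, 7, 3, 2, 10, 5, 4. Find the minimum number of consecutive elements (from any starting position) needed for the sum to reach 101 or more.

16

add 9: running sum 9 < 101
add 1: running sum 10 < 101
add 10: running sum 20 < 101
add 2: running sum 22 < 101
add 12: running sum 34 < 101
add 1: running sum 35 < 101
add 10: running sum 45 < 101
add 11: running sum 56 < 101
add 5: running sum 61 < 101
add 12: running sum 73 < 101
add 7: running sum 80 < 101
add 3: running sum 83 < 101
add 2: running sum 85 < 101
add 10: running sum 95 < 101
add 5: running sum 100 < 101
end 15: [9, 1, 10, 2, 12, 1, 10, 11, 5, 12, 7, 3, 2, 10, 5, 4] sum 104, len 16
Shortest qualifying length: 16.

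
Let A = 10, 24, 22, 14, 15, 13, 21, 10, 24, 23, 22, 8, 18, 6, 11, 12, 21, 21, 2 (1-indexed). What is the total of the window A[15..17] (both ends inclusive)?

44

Elements at indices 15..17: 11, 12, 21
sum(11, 12, 21) = 44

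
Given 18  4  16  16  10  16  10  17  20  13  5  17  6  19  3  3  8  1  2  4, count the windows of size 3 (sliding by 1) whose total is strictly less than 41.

12

18 4 16 → sum 38  < 41 ✓
4 16 16 → sum 36  < 41 ✓
16 16 10 → sum 42
16 10 16 → sum 42
10 16 10 → sum 36  < 41 ✓
16 10 17 → sum 43
10 17 20 → sum 47
17 20 13 → sum 50
20 13 5 → sum 38  < 41 ✓
13 5 17 → sum 35  < 41 ✓
5 17 6 → sum 28  < 41 ✓
17 6 19 → sum 42
6 19 3 → sum 28  < 41 ✓
19 3 3 → sum 25  < 41 ✓
3 3 8 → sum 14  < 41 ✓
3 8 1 → sum 12  < 41 ✓
8 1 2 → sum 11  < 41 ✓
1 2 4 → sum 7  < 41 ✓
12 windows satisfy the condition.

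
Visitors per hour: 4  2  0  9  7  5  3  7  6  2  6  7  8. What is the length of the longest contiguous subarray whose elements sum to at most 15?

[4] sum 4 len 1
[4, 2] sum 6 len 2
[4, 2, 0] sum 6 len 3
[4, 2, 0, 9] sum 15 len 4
[7] sum 7 len 1
[7, 5] sum 12 len 2
[7, 5, 3] sum 15 len 3
[5, 3, 7] sum 15 len 3
[7, 6] sum 13 len 2
[7, 6, 2] sum 15 len 3
[6, 2, 6] sum 14 len 3
[2, 6, 7] sum 15 len 3
[7, 8] sum 15 len 2
Longest length seen: 4.

4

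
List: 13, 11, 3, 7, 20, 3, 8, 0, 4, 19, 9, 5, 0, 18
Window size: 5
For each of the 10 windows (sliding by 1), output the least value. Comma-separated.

3, 3, 3, 0, 0, 0, 0, 0, 0, 0

13 11 3 7 20 → min 3
11 3 7 20 3 → min 3
3 7 20 3 8 → min 3
7 20 3 8 0 → min 0
20 3 8 0 4 → min 0
3 8 0 4 19 → min 0
8 0 4 19 9 → min 0
0 4 19 9 5 → min 0
4 19 9 5 0 → min 0
19 9 5 0 18 → min 0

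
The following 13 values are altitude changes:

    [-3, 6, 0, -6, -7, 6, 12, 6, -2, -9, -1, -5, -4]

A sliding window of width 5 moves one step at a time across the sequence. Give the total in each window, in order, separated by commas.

-10, -1, 5, 11, 15, 13, 6, -11, -21

(-3, 6, 0, -6, -7) → sum -10
(6, 0, -6, -7, 6) → sum -1
(0, -6, -7, 6, 12) → sum 5
(-6, -7, 6, 12, 6) → sum 11
(-7, 6, 12, 6, -2) → sum 15
(6, 12, 6, -2, -9) → sum 13
(12, 6, -2, -9, -1) → sum 6
(6, -2, -9, -1, -5) → sum -11
(-2, -9, -1, -5, -4) → sum -21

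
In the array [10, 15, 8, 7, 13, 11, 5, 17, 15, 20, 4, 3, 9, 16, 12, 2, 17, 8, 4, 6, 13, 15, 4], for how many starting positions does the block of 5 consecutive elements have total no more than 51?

9

(10, 15, 8, 7, 13) → sum 53
(15, 8, 7, 13, 11) → sum 54
(8, 7, 13, 11, 5) → sum 44  ≤ 51 ✓
(7, 13, 11, 5, 17) → sum 53
(13, 11, 5, 17, 15) → sum 61
(11, 5, 17, 15, 20) → sum 68
(5, 17, 15, 20, 4) → sum 61
(17, 15, 20, 4, 3) → sum 59
(15, 20, 4, 3, 9) → sum 51  ≤ 51 ✓
(20, 4, 3, 9, 16) → sum 52
(4, 3, 9, 16, 12) → sum 44  ≤ 51 ✓
(3, 9, 16, 12, 2) → sum 42  ≤ 51 ✓
(9, 16, 12, 2, 17) → sum 56
(16, 12, 2, 17, 8) → sum 55
(12, 2, 17, 8, 4) → sum 43  ≤ 51 ✓
(2, 17, 8, 4, 6) → sum 37  ≤ 51 ✓
(17, 8, 4, 6, 13) → sum 48  ≤ 51 ✓
(8, 4, 6, 13, 15) → sum 46  ≤ 51 ✓
(4, 6, 13, 15, 4) → sum 42  ≤ 51 ✓
9 windows satisfy the condition.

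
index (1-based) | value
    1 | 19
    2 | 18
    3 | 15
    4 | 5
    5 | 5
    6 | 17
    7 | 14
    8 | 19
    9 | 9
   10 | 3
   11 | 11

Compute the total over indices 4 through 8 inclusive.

Elements at indices 4..8: 5, 5, 17, 14, 19
sum(5, 5, 17, 14, 19) = 60

60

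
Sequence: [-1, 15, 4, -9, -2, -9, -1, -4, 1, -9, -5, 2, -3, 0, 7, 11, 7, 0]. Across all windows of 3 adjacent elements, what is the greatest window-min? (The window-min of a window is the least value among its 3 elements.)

7

Each size-3 window and its min:
[-1, 15, 4] → min -1
[15, 4, -9] → min -9
[4, -9, -2] → min -9
[-9, -2, -9] → min -9
[-2, -9, -1] → min -9
[-9, -1, -4] → min -9
[-1, -4, 1] → min -4
[-4, 1, -9] → min -9
[1, -9, -5] → min -9
[-9, -5, 2] → min -9
[-5, 2, -3] → min -5
[2, -3, 0] → min -3
[-3, 0, 7] → min -3
[0, 7, 11] → min 0
[7, 11, 7] → min 7
[11, 7, 0] → min 0
Greatest of these is 7.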